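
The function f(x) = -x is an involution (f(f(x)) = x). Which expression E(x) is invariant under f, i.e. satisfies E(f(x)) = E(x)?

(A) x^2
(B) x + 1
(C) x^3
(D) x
A

Replace x by f(x) = -x in each option and simplify. As a quick numerical cross-check, also compare E(4) with E(f(4)) = E(-4).

(A) x^2  ->  (-x)^2, which simplifies back to x^2; check: E(4) = 16, E(-4) = 16.   [invariant]
(B) x + 1  ->  (-x) + 1 = 1 - x; check: E(4) = 5 but E(-4) = -3.   [not invariant]
(C) x^3  ->  (-x)^3 = -x^3; check: E(4) = 64 but E(-4) = -64.   [not invariant]
(D) x  ->  (-x) = -x; check: E(4) = 4 but E(-4) = -4.   [not invariant]

Only (A) is unchanged. E is symmetric under swapping x with f(x) = -x, which is exactly what an involution does.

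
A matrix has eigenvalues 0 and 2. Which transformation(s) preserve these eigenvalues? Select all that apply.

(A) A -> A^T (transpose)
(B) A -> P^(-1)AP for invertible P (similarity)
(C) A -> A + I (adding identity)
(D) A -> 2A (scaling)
A and B

Eigenvalues are preserved by:
1. Similarity transformations: A -> P^(-1)AP (same characteristic polynomial)
2. Transpose: A^T has the same eigenvalues as A

Eigenvalues are NOT preserved by:
- Adding identity: eigenvalues become 0+1, 2+1
- Scaling: eigenvalues become 0, 4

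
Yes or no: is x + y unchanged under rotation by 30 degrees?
No

Applying rotation by 30 degrees: x' = x*cos(30 degrees) - y*sin(30 degrees) = sqrt(3)x/2 - y/2, y' = x*sin(30 degrees) + y*cos(30 degrees) = x/2 + sqrt(3)y/2

Substituting into x + y:
(sqrt(3)x/2 - y/2) + (x/2 + sqrt(3)y/2)
= x/2 + sqrt(3)x/2 - y/2 + sqrt(3)y/2

This differs from the original expression x + y, so it is NOT invariant.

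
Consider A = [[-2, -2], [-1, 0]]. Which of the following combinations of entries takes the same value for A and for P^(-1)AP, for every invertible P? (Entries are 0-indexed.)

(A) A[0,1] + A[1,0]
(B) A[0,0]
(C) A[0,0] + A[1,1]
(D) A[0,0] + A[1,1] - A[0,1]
C

A[0,0] + A[1,1] is the trace of A. By the cyclic property of the trace, tr(P^(-1)AP) = tr(APP^(-1)) = tr(A), so it is the same for every matrix similar to A.

The other combinations are not similarity invariants. For example, take P = [[1, 1], [0, 1]] (det P = 1), so P^(-1) = [[1, -1], [0, 1]] and
B = P^(-1)AP = [[-1, -3], [-1, -1]].
Evaluating each option on A and on B:
(A) A[0,1] + A[1,0]: -3 for A, -4 for B -> changes
(B) A[0,0]: -2 for A, -1 for B -> changes
(C) A[0,0] + A[1,1]: -2 for A, -2 for B -> unchanged
(D) A[0,0] + A[1,1] - A[0,1]: 0 for A, 1 for B -> changes

Only (C) A[0,0] + A[1,1] = -2 survives (and it does so for every P, not just this one), so it is the invariant.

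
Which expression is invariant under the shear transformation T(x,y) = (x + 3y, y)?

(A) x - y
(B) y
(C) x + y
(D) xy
B

Under the shear T(x,y) = (x + 3y, y):
Substitute the transformed coordinates into each option and compare with the original:
(A) x - y  ->  (x + 3y) - (y) = x + 2y   [differs from x - y: not invariant]
(B) y  ->  (y) = y   [equals y: invariant]
(C) x + y  ->  (x + 3y) + (y) = x + 4y   [differs from x + y: not invariant]
(D) xy  ->  (x + 3y)(y) = xy + 3y^2   [differs from xy: not invariant]

Only option (B), y, is unchanged by the transformation.
A horizontal shear moves points parallel to the x-axis, so the y-coordinate (and any function of y alone) is unchanged.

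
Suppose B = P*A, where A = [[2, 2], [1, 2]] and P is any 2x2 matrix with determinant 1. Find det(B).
2

By the multiplicative property of determinants, det(B) = det(P*A) = det(P) * det(A) = det(A),
so the determinant is invariant under multiplication by any determinant-1 matrix; we just need det(A).

det(A) = (2)(2) - (2)(1) = 4 - 2 = 2

Therefore det(B) = 1 * 2 = 2.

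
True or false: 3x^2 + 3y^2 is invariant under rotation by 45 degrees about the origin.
True

Applying rotation by 45 degrees: x' = x*cos(45 degrees) - y*sin(45 degrees) = sqrt(2)x/2 - sqrt(2)y/2, y' = x*sin(45 degrees) + y*cos(45 degrees) = sqrt(2)x/2 + sqrt(2)y/2

Substituting into 3x^2 + 3y^2:
3(sqrt(2)x/2 - sqrt(2)y/2)^2 + 3(sqrt(2)x/2 + sqrt(2)y/2)^2
= 3x^2 + 3y^2

This equals the original expression 3x^2 + 3y^2, so it IS invariant.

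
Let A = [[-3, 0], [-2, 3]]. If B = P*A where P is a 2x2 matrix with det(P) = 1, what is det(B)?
-9

By the multiplicative property of determinants, det(B) = det(P*A) = det(P) * det(A) = det(A),
so the determinant is invariant under multiplication by any determinant-1 matrix; we just need det(A).

det(A) = (-3)(3) - (0)(-2) = -9 - 0 = -9

Therefore det(B) = 1 * (-9) = -9.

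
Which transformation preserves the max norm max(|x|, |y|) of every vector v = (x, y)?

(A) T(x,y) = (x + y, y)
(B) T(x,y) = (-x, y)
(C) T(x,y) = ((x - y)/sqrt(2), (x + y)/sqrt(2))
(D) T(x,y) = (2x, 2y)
B

A transformation preserves a norm if ||T(v)|| = ||v|| for every v; a single vector where the norm changes rules an option out.

(A) T(x,y) = (x + y, y): v = (1, 1) has norm max(|1|, |1|) = 1, but T(v) = (2, 1) has norm 2 -- not preserved.
(B) T(x,y) = (-x, y): preserves the norm -- it only permutes the coordinates and/or flips signs, which leaves max(|x|, |y|) unchanged.
(C) T(x,y) = ((x - y)/sqrt(2), (x + y)/sqrt(2)): v = (1, 0) has norm max(|1|, |0|) = 1, but T(v) = (sqrt(2)/2, sqrt(2)/2) has norm sqrt(2)/2 -- not preserved.
(D) T(x,y) = (2x, 2y): v = (1, 0) has norm max(|1|, |0|) = 1, but T(v) = (2, 0) has norm 2 -- not preserved.

Therefore the answer is (B).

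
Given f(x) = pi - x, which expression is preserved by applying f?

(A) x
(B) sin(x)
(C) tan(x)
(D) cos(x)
B

For f(x) = pi - x:
sin(pi - x) = sin(x), so sine is invariant under this transformation.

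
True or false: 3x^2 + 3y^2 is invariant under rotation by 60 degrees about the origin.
True

Applying rotation by 60 degrees: x' = x*cos(60 degrees) - y*sin(60 degrees) = x/2 - sqrt(3)y/2, y' = x*sin(60 degrees) + y*cos(60 degrees) = sqrt(3)x/2 + y/2

Substituting into 3x^2 + 3y^2:
3(x/2 - sqrt(3)y/2)^2 + 3(sqrt(3)x/2 + y/2)^2
= 3x^2 + 3y^2

This equals the original expression 3x^2 + 3y^2, so it IS invariant.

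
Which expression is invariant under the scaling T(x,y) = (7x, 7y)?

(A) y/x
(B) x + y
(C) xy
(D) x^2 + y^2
A

Under the uniform scaling T(x,y) = (7x, 7y):
Substitute the transformed coordinates into each option and compare with the original:
(A) y/x  ->  (7y)/(7x) = y/x   [equals y/x: invariant]
(B) x + y  ->  (7x) + (7y) = 7x + 7y   [differs from x + y: not invariant]
(C) xy  ->  (7x)(7y) = 49xy   [differs from xy: not invariant]
(D) x^2 + y^2  ->  (7x)^2 + (7y)^2 = 49x^2 + 49y^2   [differs from x^2 + y^2: not invariant]

Only option (A), y/x, is unchanged by the transformation.
The common factor 7 cancels in a ratio of coordinates, while sums, products and sums of squares pick up factors of 7 or 49.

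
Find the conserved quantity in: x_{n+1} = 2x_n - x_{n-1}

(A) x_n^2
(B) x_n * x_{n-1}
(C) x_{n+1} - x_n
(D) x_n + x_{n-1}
C

For the recurrence x_{n+1} = 2x_n - x_{n-1}:

If x_{n+1} = 2x_n - x_{n-1}, then:
x_{n+1} - x_n = x_n - x_{n-1}
The first difference is constant throughout the sequence.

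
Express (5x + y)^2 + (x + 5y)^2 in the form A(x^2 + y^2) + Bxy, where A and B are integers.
26(x^2 + y^2) + 20xy

Expanding: (5x + y)^2 = 25x^2 + 10xy + y^2
(x + 5y)^2 = x^2 + 10xy + 25y^2
Sum = (25+1)(x^2+y^2) + 20xy = 26(x^2 + y^2) + 20xy
This is symmetric in x and y.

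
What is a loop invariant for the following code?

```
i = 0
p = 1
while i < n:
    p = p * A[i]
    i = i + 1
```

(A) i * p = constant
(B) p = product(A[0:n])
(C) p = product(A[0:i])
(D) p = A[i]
C

A loop invariant must hold before the first iteration and be re-established by every execution of the body.

(C) p = product(A[0:i]): Initially i = 0 and p = 1 = product of the empty slice A[0:0]. If p = product(A[0:i]) holds at the top of an iteration, the body sets p to product(A[0:i]) * A[i] = product(A[0:i+1]) and then i to i+1, so the property is restored. At exit i = n, giving p = product(A[0:n]).

The other options fail:
(A) i * p = constant: initially i * p = 0, but after one iteration it is 1 * A[0], which is nonzero in general.
(B) p = product(A[0:n]): false before the loop (p = 1, not the full product) -- it only becomes true at exit.
(D) p = A[i]: after the first iteration p = A[0] but i = 1; in general p is a product of several elements, not a single one.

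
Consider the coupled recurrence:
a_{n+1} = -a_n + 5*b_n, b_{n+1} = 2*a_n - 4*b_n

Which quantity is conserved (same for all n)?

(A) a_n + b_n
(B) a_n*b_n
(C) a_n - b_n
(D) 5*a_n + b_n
A

Replace a_n by a_{n+1} = -a_n + 5*b_n and b_n by b_{n+1} = 2*a_n - 4*b_n in each option and simplify:
(A) a_n + b_n  ->  (-a_n + 5*b_n) + (2*a_n - 4*b_n) = a_n + b_n   [conserved]
(B) a_n*b_n  ->  (-a_n + 5*b_n)*(2*a_n - 4*b_n) = -2*a_n^2 + 14*a_n*b_n - 20*b_n^2   [not conserved]
(C) a_n - b_n  ->  (-a_n + 5*b_n) - (2*a_n - 4*b_n) = -3*a_n + 9*b_n   [not conserved]
(D) 5*a_n + b_n  ->  5*(-a_n + 5*b_n) + (2*a_n - 4*b_n) = -3*a_n + 21*b_n   [not conserved]

Only (A) a_n + b_n returns to itself after one step, so it is the conserved quantity.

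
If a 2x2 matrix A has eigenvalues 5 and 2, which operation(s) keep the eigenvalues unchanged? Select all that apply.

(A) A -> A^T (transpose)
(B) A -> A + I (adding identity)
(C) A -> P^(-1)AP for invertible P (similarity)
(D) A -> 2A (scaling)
A and C

Eigenvalues are preserved by:
1. Similarity transformations: A -> P^(-1)AP (same characteristic polynomial)
2. Transpose: A^T has the same eigenvalues as A

Eigenvalues are NOT preserved by:
- Adding identity: eigenvalues become 5+1, 2+1
- Scaling: eigenvalues become 10, 4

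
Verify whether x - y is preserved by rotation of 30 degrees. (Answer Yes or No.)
No

Applying rotation by 30 degrees: x' = x*cos(30 degrees) - y*sin(30 degrees) = sqrt(3)x/2 - y/2, y' = x*sin(30 degrees) + y*cos(30 degrees) = x/2 + sqrt(3)y/2

Substituting into x - y:
(sqrt(3)x/2 - y/2) - (x/2 + sqrt(3)y/2)
= -x/2 + sqrt(3)x/2 - sqrt(3)y/2 - y/2

This differs from the original expression x - y, so it is NOT invariant.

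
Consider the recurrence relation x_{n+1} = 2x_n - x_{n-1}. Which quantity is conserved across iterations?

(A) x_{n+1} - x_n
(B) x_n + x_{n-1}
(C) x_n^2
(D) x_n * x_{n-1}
A

For the recurrence x_{n+1} = 2x_n - x_{n-1}:

If x_{n+1} = 2x_n - x_{n-1}, then:
x_{n+1} - x_n = x_n - x_{n-1}
The first difference is constant throughout the sequence.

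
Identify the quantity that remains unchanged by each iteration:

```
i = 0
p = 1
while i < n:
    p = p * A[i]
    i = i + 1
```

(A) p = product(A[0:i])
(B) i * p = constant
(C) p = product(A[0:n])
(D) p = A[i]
A

A loop invariant must hold before the first iteration and be re-established by every execution of the body.

(A) p = product(A[0:i]): Initially i = 0 and p = 1 = product of the empty slice A[0:0]. If p = product(A[0:i]) holds at the top of an iteration, the body sets p to product(A[0:i]) * A[i] = product(A[0:i+1]) and then i to i+1, so the property is restored. At exit i = n, giving p = product(A[0:n]).

The other options fail:
(B) i * p = constant: initially i * p = 0, but after one iteration it is 1 * A[0], which is nonzero in general.
(C) p = product(A[0:n]): false before the loop (p = 1, not the full product) -- it only becomes true at exit.
(D) p = A[i]: after the first iteration p = A[0] but i = 1; in general p is a product of several elements, not a single one.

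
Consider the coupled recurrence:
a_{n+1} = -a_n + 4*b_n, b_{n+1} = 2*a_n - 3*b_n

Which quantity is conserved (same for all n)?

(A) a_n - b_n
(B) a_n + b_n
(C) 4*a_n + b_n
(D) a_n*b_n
B

Replace a_n by a_{n+1} = -a_n + 4*b_n and b_n by b_{n+1} = 2*a_n - 3*b_n in each option and simplify:
(A) a_n - b_n  ->  (-a_n + 4*b_n) - (2*a_n - 3*b_n) = -3*a_n + 7*b_n   [not conserved]
(B) a_n + b_n  ->  (-a_n + 4*b_n) + (2*a_n - 3*b_n) = a_n + b_n   [conserved]
(C) 4*a_n + b_n  ->  4*(-a_n + 4*b_n) + (2*a_n - 3*b_n) = -2*a_n + 13*b_n   [not conserved]
(D) a_n*b_n  ->  (-a_n + 4*b_n)*(2*a_n - 3*b_n) = -2*a_n^2 + 11*a_n*b_n - 12*b_n^2   [not conserved]

Only (B) a_n + b_n returns to itself after one step, so it is the conserved quantity.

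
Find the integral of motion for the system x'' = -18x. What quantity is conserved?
E = (x')^2 + 18x^2

Multiply the equation by x':
x' * x'' = -18x * x'
The left side is d/dt[(x')^2/2] and the right side is d/dt[-18x^2/2], so
d/dt[(x')^2/2 + 18x^2/2] = 0, i.e. (x')^2/2 + 18x^2/2 = constant.
Multiplying by 2, the integral of motion is E = (x')^2 + 18x^2.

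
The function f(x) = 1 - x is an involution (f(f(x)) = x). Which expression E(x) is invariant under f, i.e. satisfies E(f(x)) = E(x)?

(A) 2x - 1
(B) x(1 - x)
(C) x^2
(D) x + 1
B

Replace x by f(x) = 1 - x in each option and simplify. As a quick numerical cross-check, also compare E(3) with E(f(3)) = E(-2).

(A) 2x - 1  ->  2(1 - x) - 1 = 1 - 2x; check: E(3) = 5 but E(-2) = -5.   [not invariant]
(B) x(1 - x)  ->  (1 - x)(1 - (1 - x)), which simplifies back to x(1 - x); check: E(3) = -6, E(-2) = -6.   [invariant]
(C) x^2  ->  (1 - x)^2 = (x - 1)^2; check: E(3) = 9 but E(-2) = 4.   [not invariant]
(D) x + 1  ->  (1 - x) + 1 = 2 - x; check: E(3) = 4 but E(-2) = -1.   [not invariant]

Only (B) is unchanged. E is symmetric under swapping x with f(x) = 1 - x, which is exactly what an involution does.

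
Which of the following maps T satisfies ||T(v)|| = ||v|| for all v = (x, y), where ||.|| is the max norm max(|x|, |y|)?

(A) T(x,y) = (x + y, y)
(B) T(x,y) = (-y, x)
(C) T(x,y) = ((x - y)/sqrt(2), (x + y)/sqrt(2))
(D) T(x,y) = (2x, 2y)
B

A transformation preserves a norm if ||T(v)|| = ||v|| for every v; a single vector where the norm changes rules an option out.

(A) T(x,y) = (x + y, y): v = (1, 1) has norm max(|1|, |1|) = 1, but T(v) = (2, 1) has norm 2 -- not preserved.
(B) T(x,y) = (-y, x): preserves the norm -- it only permutes the coordinates and/or flips signs, which leaves max(|x|, |y|) unchanged.
(C) T(x,y) = ((x - y)/sqrt(2), (x + y)/sqrt(2)): v = (1, 0) has norm max(|1|, |0|) = 1, but T(v) = (sqrt(2)/2, sqrt(2)/2) has norm sqrt(2)/2 -- not preserved.
(D) T(x,y) = (2x, 2y): v = (1, 0) has norm max(|1|, |0|) = 1, but T(v) = (2, 0) has norm 2 -- not preserved.

Therefore the answer is (B).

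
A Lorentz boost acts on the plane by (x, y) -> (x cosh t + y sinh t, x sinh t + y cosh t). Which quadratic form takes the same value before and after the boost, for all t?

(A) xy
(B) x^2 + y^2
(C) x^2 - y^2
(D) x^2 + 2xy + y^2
C

Write x' = x cosh t + y sinh t, y' = x sinh t + y cosh t and substitute into each option:
(A) xy: (x cosh t + y sinh t)(x sinh t + y cosh t) = xy(cosh^2 t + sinh^2 t) + (x^2 + y^2) sinh t cosh t = xy cosh 2t + (x^2 + y^2)(sinh 2t)/2   [not invariant for t != 0]
(B) x^2 + y^2: (x cosh t + y sinh t)^2 + (x sinh t + y cosh t)^2 = (x^2 + y^2)(cosh^2 t + sinh^2 t) + 4xy sinh t cosh t = (x^2 + y^2) cosh 2t + 2xy sinh 2t   [not invariant for t != 0]
(C) x^2 - y^2: (x cosh t + y sinh t)^2 - (x sinh t + y cosh t)^2 = x^2(cosh^2 t - sinh^2 t) + 2xy(cosh t sinh t - sinh t cosh t) + y^2(sinh^2 t - cosh^2 t) = x^2 - y^2   [invariant, using cosh^2 t - sinh^2 t = 1]
(D) x^2 + 2xy + y^2: (x' + y')^2 with x' + y' = (x + y)(cosh t + sinh t) = (x + y)e^t, so it becomes (x + y)^2 e^(2t)   [not invariant for t != 0]

Only (C) x^2 - y^2 is unchanged; it is the Minkowski form preserved by Lorentz boosts, just as x^2 + y^2 is preserved by ordinary rotations.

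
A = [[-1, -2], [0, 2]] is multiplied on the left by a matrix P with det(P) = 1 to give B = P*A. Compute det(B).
-2

By the multiplicative property of determinants, det(B) = det(P*A) = det(P) * det(A) = det(A),
so the determinant is invariant under multiplication by any determinant-1 matrix; we just need det(A).

det(A) = (-1)(2) - (-2)(0) = -2 - 0 = -2

Therefore det(B) = 1 * (-2) = -2.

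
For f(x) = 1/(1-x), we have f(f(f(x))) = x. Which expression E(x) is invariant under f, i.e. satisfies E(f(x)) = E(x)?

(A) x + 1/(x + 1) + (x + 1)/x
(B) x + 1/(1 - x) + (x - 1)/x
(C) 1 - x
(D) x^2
B

Replace x by f(x) = 1/(1 - x) in each option and simplify. As a quick numerical cross-check, also compare E(4) with E(f(4)) = E(-1/3).

(A) x + 1/(x + 1) + (x + 1)/x  ->  (1/(1 - x)) + 1/((1/(1 - x)) + 1) + ((1/(1 - x)) + 1)/(1/(1 - x)) = (-x^3 + 6x^2 - 11x + 7)/(x^2 - 3x + 2); check: E(4) = 109/20 but E(-1/3) = -5/6.   [not invariant]
(B) x + 1/(1 - x) + (x - 1)/x  ->  (1/(1 - x)) + 1/(1 - (1/(1 - x))) + ((1/(1 - x)) - 1)/(1/(1 - x)), which simplifies back to x + 1/(1 - x) + (x - 1)/x; check: E(4) = 53/12, E(-1/3) = 53/12.   [invariant]
(C) 1 - x  ->  1 - (1/(1 - x)) = x/(x - 1); check: E(4) = -3 but E(-1/3) = 4/3.   [not invariant]
(D) x^2  ->  (1/(1 - x))^2 = (x - 1)^(-2); check: E(4) = 16 but E(-1/3) = 1/9.   [not invariant]

Only (B) is unchanged. Indeed f(f(x)) = 1/(1 - 1/(1-x)) = (1-x)/(-x) = (x-1)/x, so E(x) = x + f(x) + f(f(x)) is the sum over the whole 3-cycle; applying f just permutes the three terms cyclically (x -> f(x) -> f(f(x)) -> x), leaving the sum unchanged.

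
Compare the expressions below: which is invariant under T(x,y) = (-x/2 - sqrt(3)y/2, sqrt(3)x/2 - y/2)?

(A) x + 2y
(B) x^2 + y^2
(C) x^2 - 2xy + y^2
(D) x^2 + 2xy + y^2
B

An expression E(x,y) is invariant under T if E(T(x,y)) = E(x,y). Here T(x,y) = (-x/2 - sqrt(3)y/2, sqrt(3)x/2 - y/2).
Substitute the transformed coordinates into each option and compare with the original:
(A) x + 2y  ->  (-x/2 - sqrt(3)y/2) + 2(sqrt(3)x/2 - y/2) = -x/2 + sqrt(3)x - y - sqrt(3)y/2   [differs from x + 2y: not invariant]
(B) x^2 + y^2  ->  (-x/2 - sqrt(3)y/2)^2 + (sqrt(3)x/2 - y/2)^2 = x^2 + y^2   [equals x^2 + y^2: invariant]
(C) x^2 - 2xy + y^2  ->  (-x/2 - sqrt(3)y/2)^2 - 2(-x/2 - sqrt(3)y/2)(sqrt(3)x/2 - y/2) + (sqrt(3)x/2 - y/2)^2 = sqrt(3)x^2/2 + x^2 + xy - sqrt(3)y^2/2 + y^2   [differs from x^2 - 2xy + y^2: not invariant]
(D) x^2 + 2xy + y^2  ->  (-x/2 - sqrt(3)y/2)^2 + 2(-x/2 - sqrt(3)y/2)(sqrt(3)x/2 - y/2) + (sqrt(3)x/2 - y/2)^2 = -sqrt(3)x^2/2 + x^2 - xy + sqrt(3)y^2/2 + y^2   [differs from x^2 + 2xy + y^2: not invariant]

Only option (B), x^2 + y^2, is unchanged by the transformation.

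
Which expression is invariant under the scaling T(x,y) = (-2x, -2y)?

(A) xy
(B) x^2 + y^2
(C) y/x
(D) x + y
C

Under the uniform scaling T(x,y) = (-2x, -2y):
Substitute the transformed coordinates into each option and compare with the original:
(A) xy  ->  (-2x)(-2y) = 4xy   [differs from xy: not invariant]
(B) x^2 + y^2  ->  (-2x)^2 + (-2y)^2 = 4x^2 + 4y^2   [differs from x^2 + y^2: not invariant]
(C) y/x  ->  (-2y)/(-2x) = y/x   [equals y/x: invariant]
(D) x + y  ->  (-2x) + (-2y) = -2x - 2y   [differs from x + y: not invariant]

Only option (C), y/x, is unchanged by the transformation.
The common factor -2 cancels in a ratio of coordinates, while sums, products and sums of squares pick up factors of -2 or 4.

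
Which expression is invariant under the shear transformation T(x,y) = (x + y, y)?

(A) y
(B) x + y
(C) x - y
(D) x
A

Under the shear T(x,y) = (x + y, y):
Substitute the transformed coordinates into each option and compare with the original:
(A) y  ->  (y) = y   [equals y: invariant]
(B) x + y  ->  (x + y) + (y) = x + 2y   [differs from x + y: not invariant]
(C) x - y  ->  (x + y) - (y) = x   [differs from x - y: not invariant]
(D) x  ->  (x + y) = x + y   [differs from x: not invariant]

Only option (A), y, is unchanged by the transformation.
A horizontal shear moves points parallel to the x-axis, so the y-coordinate (and any function of y alone) is unchanged.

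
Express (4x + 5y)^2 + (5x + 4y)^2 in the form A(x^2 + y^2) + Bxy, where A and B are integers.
41(x^2 + y^2) + 80xy

Expanding: (4x + 5y)^2 = 16x^2 + 40xy + 25y^2
(5x + 4y)^2 = 25x^2 + 40xy + 16y^2
Sum = (16+25)(x^2+y^2) + 80xy = 41(x^2 + y^2) + 80xy
This is symmetric in x and y.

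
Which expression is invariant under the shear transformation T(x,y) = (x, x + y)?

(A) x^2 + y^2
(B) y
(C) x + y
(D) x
D

Under the shear T(x,y) = (x, x + y):
Substitute the transformed coordinates into each option and compare with the original:
(A) x^2 + y^2  ->  (x)^2 + (x + y)^2 = 2x^2 + 2xy + y^2   [differs from x^2 + y^2: not invariant]
(B) y  ->  (x + y) = x + y   [differs from y: not invariant]
(C) x + y  ->  (x) + (x + y) = 2x + y   [differs from x + y: not invariant]
(D) x  ->  (x) = x   [equals x: invariant]

Only option (D), x, is unchanged by the transformation.
A vertical shear moves points parallel to the y-axis, so the x-coordinate (and any function of x alone) is unchanged.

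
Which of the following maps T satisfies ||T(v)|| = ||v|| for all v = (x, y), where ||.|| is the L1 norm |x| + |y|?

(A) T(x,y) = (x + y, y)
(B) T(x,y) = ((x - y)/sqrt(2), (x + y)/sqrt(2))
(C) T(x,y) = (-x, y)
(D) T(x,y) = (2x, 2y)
C

A transformation preserves a norm if ||T(v)|| = ||v|| for every v; a single vector where the norm changes rules an option out.

(A) T(x,y) = (x + y, y): v = (0, 1) has norm |0| + |1| = 1, but T(v) = (1, 1) has norm 2 -- not preserved.
(B) T(x,y) = ((x - y)/sqrt(2), (x + y)/sqrt(2)): v = (1, 0) has norm |1| + |0| = 1, but T(v) = (sqrt(2)/2, sqrt(2)/2) has norm sqrt(2) -- not preserved.
(C) T(x,y) = (-x, y): preserves the norm -- it only permutes the coordinates and/or flips signs, which leaves |x| + |y| unchanged.
(D) T(x,y) = (2x, 2y): v = (1, 0) has norm |1| + |0| = 1, but T(v) = (2, 0) has norm 2 -- not preserved.

Therefore the answer is (C).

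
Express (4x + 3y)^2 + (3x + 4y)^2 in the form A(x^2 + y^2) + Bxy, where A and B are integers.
25(x^2 + y^2) + 48xy

Expanding: (4x + 3y)^2 = 16x^2 + 24xy + 9y^2
(3x + 4y)^2 = 9x^2 + 24xy + 16y^2
Sum = (16+9)(x^2+y^2) + 48xy = 25(x^2 + y^2) + 48xy
This is symmetric in x and y.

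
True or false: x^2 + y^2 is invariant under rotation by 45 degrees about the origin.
True

Applying rotation by 45 degrees: x' = x*cos(45 degrees) - y*sin(45 degrees) = sqrt(2)x/2 - sqrt(2)y/2, y' = x*sin(45 degrees) + y*cos(45 degrees) = sqrt(2)x/2 + sqrt(2)y/2

Substituting into x^2 + y^2:
(sqrt(2)x/2 - sqrt(2)y/2)^2 + (sqrt(2)x/2 + sqrt(2)y/2)^2
= x^2 + y^2

This equals the original expression x^2 + y^2, so it IS invariant.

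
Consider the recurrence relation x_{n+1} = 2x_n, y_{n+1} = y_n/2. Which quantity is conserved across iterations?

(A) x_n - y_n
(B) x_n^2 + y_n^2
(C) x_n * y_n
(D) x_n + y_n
C

For the recurrence x_{n+1} = 2x_n, y_{n+1} = y_n/2:

x_{n+1} * y_{n+1} = (2x_n) * (y_n/2) = x_n * y_n
The product is conserved.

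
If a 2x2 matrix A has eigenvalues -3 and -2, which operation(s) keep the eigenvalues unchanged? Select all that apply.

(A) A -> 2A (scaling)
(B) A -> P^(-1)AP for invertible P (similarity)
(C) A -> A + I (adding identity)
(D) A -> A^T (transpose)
B and D

Eigenvalues are preserved by:
1. Similarity transformations: A -> P^(-1)AP (same characteristic polynomial)
2. Transpose: A^T has the same eigenvalues as A

Eigenvalues are NOT preserved by:
- Adding identity: eigenvalues become -3+1, -2+1
- Scaling: eigenvalues become -6, -4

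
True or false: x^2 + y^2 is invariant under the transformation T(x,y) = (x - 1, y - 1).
False

Substitute T(x,y) = (x - 1, y - 1) into the expression and compare with the original.

Original: x^2 + y^2
After applying T: (x - 1)^2 + (y - 1)^2 = x^2 - 2x + y^2 - 2y + 2

This differs from the original x^2 + y^2 (difference: -2x - 2y + 2), so the expression is NOT invariant.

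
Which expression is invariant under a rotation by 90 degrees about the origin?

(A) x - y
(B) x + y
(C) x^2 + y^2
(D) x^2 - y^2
C

A rotation by 90 degrees sends (x, y) to (-y, x).
Substitute the transformed coordinates into each option and compare with the original:
(A) x - y  ->  (-y) - (x) = -x - y   [differs from x - y: not invariant]
(B) x + y  ->  (-y) + (x) = x - y   [differs from x + y: not invariant]
(C) x^2 + y^2  ->  (-y)^2 + (x)^2 = x^2 + y^2   [equals x^2 + y^2: invariant]
(D) x^2 - y^2  ->  (-y)^2 - (x)^2 = -x^2 + y^2   [differs from x^2 - y^2: not invariant]

Only option (C), x^2 + y^2, is unchanged by the transformation.
Geometrically, x^2 + y^2 is the squared distance from the origin, which every rotation about the origin preserves.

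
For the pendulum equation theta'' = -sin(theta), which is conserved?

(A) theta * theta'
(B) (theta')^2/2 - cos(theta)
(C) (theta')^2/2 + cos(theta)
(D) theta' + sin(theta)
B

A first integral I satisfies dI/dt = 0 along every solution. Differentiate each option and use the equation of motion:
(A) d/dt[theta * theta'] = (theta')^2 + theta theta'' = (theta')^2 - theta sin(theta), not identically 0
(B) d/dt[(theta')^2/2 - cos(theta)] = theta' theta'' + sin(theta) theta' = theta'(-sin(theta)) + theta' sin(theta) = 0
(C) d/dt[(theta')^2/2 + cos(theta)] = theta' theta'' - sin(theta) theta' = -2 theta' sin(theta), not identically 0
(D) d/dt[theta' + sin(theta)] = theta'' + cos(theta) theta' = -sin(theta) + theta' cos(theta), not identically 0

Only (B) has zero time-derivative. This is the total energy: kinetic (theta')^2/2 plus potential -cos(theta).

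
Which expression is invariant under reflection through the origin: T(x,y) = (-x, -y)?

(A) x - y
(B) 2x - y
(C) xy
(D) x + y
C

The map is reflection through the origin: T(x,y) = (-x, -y).
Substitute the transformed coordinates into each option and compare with the original:
(A) x - y  ->  (-x) - (-y) = -x + y   [differs from x - y: not invariant]
(B) 2x - y  ->  2(-x) - (-y) = -2x + y   [differs from 2x - y: not invariant]
(C) xy  ->  (-x)(-y) = xy   [equals xy: invariant]
(D) x + y  ->  (-x) + (-y) = -x - y   [differs from x + y: not invariant]

Only option (C), xy, is unchanged by the transformation.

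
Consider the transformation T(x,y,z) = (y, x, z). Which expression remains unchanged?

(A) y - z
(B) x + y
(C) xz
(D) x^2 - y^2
B

Apply T(x,y,z) = (y, x, z) to each option, i.e. replace (x, y, z) by the transformed coordinates.
Substitute the transformed coordinates into each option and compare with the original:
(A) y - z  ->  (x) - (z) = x - z   [differs from y - z: not invariant]
(B) x + y  ->  (y) + (x) = x + y   [equals x + y: invariant]
(C) xz  ->  (y)(z) = yz   [differs from xz: not invariant]
(D) x^2 - y^2  ->  (y)^2 - (x)^2 = -x^2 + y^2   [differs from x^2 - y^2: not invariant]

Only option (B), x + y, is unchanged by the transformation.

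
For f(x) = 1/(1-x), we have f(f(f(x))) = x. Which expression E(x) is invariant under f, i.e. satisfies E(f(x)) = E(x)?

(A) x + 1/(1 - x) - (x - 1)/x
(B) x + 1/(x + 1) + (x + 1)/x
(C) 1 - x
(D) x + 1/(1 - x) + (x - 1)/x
D

Replace x by f(x) = 1/(1 - x) in each option and simplify. As a quick numerical cross-check, also compare E(5) with E(f(5)) = E(-1/4).

(A) x + 1/(1 - x) - (x - 1)/x  ->  (1/(1 - x)) + 1/(1 - (1/(1 - x))) - ((1/(1 - x)) - 1)/(1/(1 - x)) = (x^2(1 - x) - x + (x - 1)^2)/(x(x - 1)); check: E(5) = 79/20 but E(-1/4) = -89/20.   [not invariant]
(B) x + 1/(x + 1) + (x + 1)/x  ->  (1/(1 - x)) + 1/((1/(1 - x)) + 1) + ((1/(1 - x)) + 1)/(1/(1 - x)) = (-x^3 + 6x^2 - 11x + 7)/(x^2 - 3x + 2); check: E(5) = 191/30 but E(-1/4) = -23/12.   [not invariant]
(C) 1 - x  ->  1 - (1/(1 - x)) = x/(x - 1); check: E(5) = -4 but E(-1/4) = 5/4.   [not invariant]
(D) x + 1/(1 - x) + (x - 1)/x  ->  (1/(1 - x)) + 1/(1 - (1/(1 - x))) + ((1/(1 - x)) - 1)/(1/(1 - x)), which simplifies back to x + 1/(1 - x) + (x - 1)/x; check: E(5) = 111/20, E(-1/4) = 111/20.   [invariant]

Only (D) is unchanged. Indeed f(f(x)) = 1/(1 - 1/(1-x)) = (1-x)/(-x) = (x-1)/x, so E(x) = x + f(x) + f(f(x)) is the sum over the whole 3-cycle; applying f just permutes the three terms cyclically (x -> f(x) -> f(f(x)) -> x), leaving the sum unchanged.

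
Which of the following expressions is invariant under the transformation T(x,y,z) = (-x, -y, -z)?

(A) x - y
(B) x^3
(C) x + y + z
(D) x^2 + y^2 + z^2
D

Apply T(x,y,z) = (-x, -y, -z) to each option, i.e. replace (x, y, z) by the transformed coordinates.
Substitute the transformed coordinates into each option and compare with the original:
(A) x - y  ->  (-x) - (-y) = -x + y   [differs from x - y: not invariant]
(B) x^3  ->  (-x)^3 = -x^3   [differs from x^3: not invariant]
(C) x + y + z  ->  (-x) + (-y) + (-z) = -x - y - z   [differs from x + y + z: not invariant]
(D) x^2 + y^2 + z^2  ->  (-x)^2 + (-y)^2 + (-z)^2 = x^2 + y^2 + z^2   [equals x^2 + y^2 + z^2: invariant]

Only option (D), x^2 + y^2 + z^2, is unchanged by the transformation.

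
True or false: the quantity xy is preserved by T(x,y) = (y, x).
True

Substitute T(x,y) = (y, x) into the expression and compare with the original.

Original: xy
After applying T: (y)(x) = xy

This is identical to the original xy, so the expression is invariant.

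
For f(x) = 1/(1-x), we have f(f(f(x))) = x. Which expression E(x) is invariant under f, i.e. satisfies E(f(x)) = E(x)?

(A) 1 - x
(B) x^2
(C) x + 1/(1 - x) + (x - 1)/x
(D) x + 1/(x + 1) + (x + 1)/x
C

Replace x by f(x) = 1/(1 - x) in each option and simplify. As a quick numerical cross-check, also compare E(4) with E(f(4)) = E(-1/3).

(A) 1 - x  ->  1 - (1/(1 - x)) = x/(x - 1); check: E(4) = -3 but E(-1/3) = 4/3.   [not invariant]
(B) x^2  ->  (1/(1 - x))^2 = (x - 1)^(-2); check: E(4) = 16 but E(-1/3) = 1/9.   [not invariant]
(C) x + 1/(1 - x) + (x - 1)/x  ->  (1/(1 - x)) + 1/(1 - (1/(1 - x))) + ((1/(1 - x)) - 1)/(1/(1 - x)), which simplifies back to x + 1/(1 - x) + (x - 1)/x; check: E(4) = 53/12, E(-1/3) = 53/12.   [invariant]
(D) x + 1/(x + 1) + (x + 1)/x  ->  (1/(1 - x)) + 1/((1/(1 - x)) + 1) + ((1/(1 - x)) + 1)/(1/(1 - x)) = (-x^3 + 6x^2 - 11x + 7)/(x^2 - 3x + 2); check: E(4) = 109/20 but E(-1/3) = -5/6.   [not invariant]

Only (C) is unchanged. Indeed f(f(x)) = 1/(1 - 1/(1-x)) = (1-x)/(-x) = (x-1)/x, so E(x) = x + f(x) + f(f(x)) is the sum over the whole 3-cycle; applying f just permutes the three terms cyclically (x -> f(x) -> f(f(x)) -> x), leaving the sum unchanged.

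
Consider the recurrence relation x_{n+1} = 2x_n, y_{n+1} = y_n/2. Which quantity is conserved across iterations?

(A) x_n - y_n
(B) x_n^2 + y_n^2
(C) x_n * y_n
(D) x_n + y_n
C

For the recurrence x_{n+1} = 2x_n, y_{n+1} = y_n/2:

x_{n+1} * y_{n+1} = (2x_n) * (y_n/2) = x_n * y_n
The product is conserved.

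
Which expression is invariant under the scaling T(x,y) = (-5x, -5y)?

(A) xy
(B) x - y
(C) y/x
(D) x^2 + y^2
C

Under the uniform scaling T(x,y) = (-5x, -5y):
Substitute the transformed coordinates into each option and compare with the original:
(A) xy  ->  (-5x)(-5y) = 25xy   [differs from xy: not invariant]
(B) x - y  ->  (-5x) - (-5y) = -5x + 5y   [differs from x - y: not invariant]
(C) y/x  ->  (-5y)/(-5x) = y/x   [equals y/x: invariant]
(D) x^2 + y^2  ->  (-5x)^2 + (-5y)^2 = 25x^2 + 25y^2   [differs from x^2 + y^2: not invariant]

Only option (C), y/x, is unchanged by the transformation.
The common factor -5 cancels in a ratio of coordinates, while sums, products and sums of squares pick up factors of -5 or 25.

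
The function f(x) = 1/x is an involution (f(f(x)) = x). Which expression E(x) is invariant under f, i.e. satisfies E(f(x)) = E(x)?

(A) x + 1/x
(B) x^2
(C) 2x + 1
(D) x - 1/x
A

Replace x by f(x) = 1/x in each option and simplify. As a quick numerical cross-check, also compare E(5) with E(f(5)) = E(1/5).

(A) x + 1/x  ->  (1/x) + 1/(1/x), which simplifies back to x + 1/x; check: E(5) = 26/5, E(1/5) = 26/5.   [invariant]
(B) x^2  ->  (1/x)^2 = x^(-2); check: E(5) = 25 but E(1/5) = 1/25.   [not invariant]
(C) 2x + 1  ->  2(1/x) + 1 = (x + 2)/x; check: E(5) = 11 but E(1/5) = 7/5.   [not invariant]
(D) x - 1/x  ->  (1/x) - 1/(1/x) = -x + 1/x; check: E(5) = 24/5 but E(1/5) = -24/5.   [not invariant]

Only (A) is unchanged. E is symmetric under swapping x with f(x) = 1/x, which is exactly what an involution does.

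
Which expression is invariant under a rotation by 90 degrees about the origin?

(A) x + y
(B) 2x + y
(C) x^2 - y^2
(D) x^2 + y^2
D

A rotation by 90 degrees sends (x, y) to (-y, x).
Substitute the transformed coordinates into each option and compare with the original:
(A) x + y  ->  (-y) + (x) = x - y   [differs from x + y: not invariant]
(B) 2x + y  ->  2(-y) + (x) = x - 2y   [differs from 2x + y: not invariant]
(C) x^2 - y^2  ->  (-y)^2 - (x)^2 = -x^2 + y^2   [differs from x^2 - y^2: not invariant]
(D) x^2 + y^2  ->  (-y)^2 + (x)^2 = x^2 + y^2   [equals x^2 + y^2: invariant]

Only option (D), x^2 + y^2, is unchanged by the transformation.
Geometrically, x^2 + y^2 is the squared distance from the origin, which every rotation about the origin preserves.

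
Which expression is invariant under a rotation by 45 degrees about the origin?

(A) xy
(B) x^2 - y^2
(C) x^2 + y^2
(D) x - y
C

A rotation by 45 degrees sends (x, y) to (sqrt(2)x/2 - sqrt(2)y/2, sqrt(2)x/2 + sqrt(2)y/2).
Substitute the transformed coordinates into each option and compare with the original:
(A) xy  ->  (sqrt(2)x/2 - sqrt(2)y/2)(sqrt(2)x/2 + sqrt(2)y/2) = x^2/2 - y^2/2   [differs from xy: not invariant]
(B) x^2 - y^2  ->  (sqrt(2)x/2 - sqrt(2)y/2)^2 - (sqrt(2)x/2 + sqrt(2)y/2)^2 = -2xy   [differs from x^2 - y^2: not invariant]
(C) x^2 + y^2  ->  (sqrt(2)x/2 - sqrt(2)y/2)^2 + (sqrt(2)x/2 + sqrt(2)y/2)^2 = x^2 + y^2   [equals x^2 + y^2: invariant]
(D) x - y  ->  (sqrt(2)x/2 - sqrt(2)y/2) - (sqrt(2)x/2 + sqrt(2)y/2) = -sqrt(2)y   [differs from x - y: not invariant]

Only option (C), x^2 + y^2, is unchanged by the transformation.
Geometrically, x^2 + y^2 is the squared distance from the origin, which every rotation about the origin preserves.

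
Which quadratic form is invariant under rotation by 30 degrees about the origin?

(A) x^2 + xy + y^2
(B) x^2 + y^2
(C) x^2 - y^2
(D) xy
B

Rotation by 30 degrees sends (x, y) to (sqrt(3)x/2 - y/2, x/2 + sqrt(3)y/2).
Substitute the transformed coordinates into each option and compare with the original:
(A) x^2 + xy + y^2  ->  (sqrt(3)x/2 - y/2)^2 + (sqrt(3)x/2 - y/2)(x/2 + sqrt(3)y/2) + (x/2 + sqrt(3)y/2)^2 = sqrt(3)x^2/4 + x^2 + xy/2 - sqrt(3)y^2/4 + y^2   [differs from x^2 + xy + y^2: not invariant]
(B) x^2 + y^2  ->  (sqrt(3)x/2 - y/2)^2 + (x/2 + sqrt(3)y/2)^2 = x^2 + y^2   [equals x^2 + y^2: invariant]
(C) x^2 - y^2  ->  (sqrt(3)x/2 - y/2)^2 - (x/2 + sqrt(3)y/2)^2 = x^2/2 - sqrt(3)xy - y^2/2   [differs from x^2 - y^2: not invariant]
(D) xy  ->  (sqrt(3)x/2 - y/2)(x/2 + sqrt(3)y/2) = sqrt(3)x^2/4 + xy/2 - sqrt(3)y^2/4   [differs from xy: not invariant]

Only option (B), x^2 + y^2, is unchanged by the transformation.
x^2 + y^2 is the squared distance from the origin, which rotations preserve.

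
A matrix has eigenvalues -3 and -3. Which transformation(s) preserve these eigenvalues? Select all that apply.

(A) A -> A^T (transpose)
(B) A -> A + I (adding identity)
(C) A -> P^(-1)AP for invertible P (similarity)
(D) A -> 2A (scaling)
A and C

Eigenvalues are preserved by:
1. Similarity transformations: A -> P^(-1)AP (same characteristic polynomial)
2. Transpose: A^T has the same eigenvalues as A

Eigenvalues are NOT preserved by:
- Adding identity: eigenvalues become -3+1, -3+1
- Scaling: eigenvalues become -6, -6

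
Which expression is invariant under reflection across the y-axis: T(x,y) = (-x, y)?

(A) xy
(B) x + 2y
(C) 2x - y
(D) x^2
D

The map is reflection across the y-axis: T(x,y) = (-x, y).
Substitute the transformed coordinates into each option and compare with the original:
(A) xy  ->  (-x)(y) = -xy   [differs from xy: not invariant]
(B) x + 2y  ->  (-x) + 2(y) = -x + 2y   [differs from x + 2y: not invariant]
(C) 2x - y  ->  2(-x) - (y) = -2x - y   [differs from 2x - y: not invariant]
(D) x^2  ->  (-x)^2 = x^2   [equals x^2: invariant]

Only option (D), x^2, is unchanged by the transformation.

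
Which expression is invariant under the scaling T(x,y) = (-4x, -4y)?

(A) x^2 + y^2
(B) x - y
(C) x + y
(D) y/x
D

Under the uniform scaling T(x,y) = (-4x, -4y):
Substitute the transformed coordinates into each option and compare with the original:
(A) x^2 + y^2  ->  (-4x)^2 + (-4y)^2 = 16x^2 + 16y^2   [differs from x^2 + y^2: not invariant]
(B) x - y  ->  (-4x) - (-4y) = -4x + 4y   [differs from x - y: not invariant]
(C) x + y  ->  (-4x) + (-4y) = -4x - 4y   [differs from x + y: not invariant]
(D) y/x  ->  (-4y)/(-4x) = y/x   [equals y/x: invariant]

Only option (D), y/x, is unchanged by the transformation.
The common factor -4 cancels in a ratio of coordinates, while sums, products and sums of squares pick up factors of -4 or 16.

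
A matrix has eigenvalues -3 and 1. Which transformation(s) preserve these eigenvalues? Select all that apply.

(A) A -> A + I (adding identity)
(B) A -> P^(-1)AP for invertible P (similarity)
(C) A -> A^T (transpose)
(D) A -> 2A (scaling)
B and C

Eigenvalues are preserved by:
1. Similarity transformations: A -> P^(-1)AP (same characteristic polynomial)
2. Transpose: A^T has the same eigenvalues as A

Eigenvalues are NOT preserved by:
- Adding identity: eigenvalues become -3+1, 1+1
- Scaling: eigenvalues become -6, 2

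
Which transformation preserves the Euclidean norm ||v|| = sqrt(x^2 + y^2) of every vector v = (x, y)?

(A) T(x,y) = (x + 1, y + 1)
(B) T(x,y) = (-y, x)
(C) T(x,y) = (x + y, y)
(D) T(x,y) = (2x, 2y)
B

A transformation preserves a norm if ||T(v)|| = ||v|| for every v; a single vector where the norm changes rules an option out.

(A) T(x,y) = (x + 1, y + 1): v = (1, 0) has norm sqrt((1)^2 + (0)^2) = 1, but T(v) = (2, 1) has norm sqrt(5) -- not preserved.
(B) T(x,y) = (-y, x): preserves the norm -- it is an orthogonal map (a rotation/reflection), and (-y)^2 + (x)^2 simplifies to x^2 + y^2.
(C) T(x,y) = (x + y, y): v = (0, 1) has norm sqrt((0)^2 + (1)^2) = 1, but T(v) = (1, 1) has norm sqrt(2) -- not preserved.
(D) T(x,y) = (2x, 2y): v = (1, 0) has norm sqrt((1)^2 + (0)^2) = 1, but T(v) = (2, 0) has norm 2 -- not preserved.

Therefore the answer is (B).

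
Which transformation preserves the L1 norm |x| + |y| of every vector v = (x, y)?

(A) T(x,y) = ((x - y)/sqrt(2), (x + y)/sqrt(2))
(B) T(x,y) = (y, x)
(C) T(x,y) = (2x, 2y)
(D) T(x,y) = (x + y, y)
B

A transformation preserves a norm if ||T(v)|| = ||v|| for every v; a single vector where the norm changes rules an option out.

(A) T(x,y) = ((x - y)/sqrt(2), (x + y)/sqrt(2)): v = (1, 0) has norm |1| + |0| = 1, but T(v) = (sqrt(2)/2, sqrt(2)/2) has norm sqrt(2) -- not preserved.
(B) T(x,y) = (y, x): preserves the norm -- it only permutes the coordinates and/or flips signs, which leaves |x| + |y| unchanged.
(C) T(x,y) = (2x, 2y): v = (1, 0) has norm |1| + |0| = 1, but T(v) = (2, 0) has norm 2 -- not preserved.
(D) T(x,y) = (x + y, y): v = (0, 1) has norm |0| + |1| = 1, but T(v) = (1, 1) has norm 2 -- not preserved.

Therefore the answer is (B).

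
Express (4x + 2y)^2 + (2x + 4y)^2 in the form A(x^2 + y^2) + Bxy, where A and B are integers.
20(x^2 + y^2) + 32xy

Expanding: (4x + 2y)^2 = 16x^2 + 16xy + 4y^2
(2x + 4y)^2 = 4x^2 + 16xy + 16y^2
Sum = (16+4)(x^2+y^2) + 32xy = 20(x^2 + y^2) + 32xy
This is symmetric in x and y.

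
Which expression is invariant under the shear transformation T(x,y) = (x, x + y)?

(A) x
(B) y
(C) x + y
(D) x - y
A

Under the shear T(x,y) = (x, x + y):
Substitute the transformed coordinates into each option and compare with the original:
(A) x  ->  (x) = x   [equals x: invariant]
(B) y  ->  (x + y) = x + y   [differs from y: not invariant]
(C) x + y  ->  (x) + (x + y) = 2x + y   [differs from x + y: not invariant]
(D) x - y  ->  (x) - (x + y) = -y   [differs from x - y: not invariant]

Only option (A), x, is unchanged by the transformation.
A vertical shear moves points parallel to the y-axis, so the x-coordinate (and any function of x alone) is unchanged.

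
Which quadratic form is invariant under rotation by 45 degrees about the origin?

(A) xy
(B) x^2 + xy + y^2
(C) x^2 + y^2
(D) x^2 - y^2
C

Rotation by 45 degrees sends (x, y) to (sqrt(2)x/2 - sqrt(2)y/2, sqrt(2)x/2 + sqrt(2)y/2).
Substitute the transformed coordinates into each option and compare with the original:
(A) xy  ->  (sqrt(2)x/2 - sqrt(2)y/2)(sqrt(2)x/2 + sqrt(2)y/2) = x^2/2 - y^2/2   [differs from xy: not invariant]
(B) x^2 + xy + y^2  ->  (sqrt(2)x/2 - sqrt(2)y/2)^2 + (sqrt(2)x/2 - sqrt(2)y/2)(sqrt(2)x/2 + sqrt(2)y/2) + (sqrt(2)x/2 + sqrt(2)y/2)^2 = 3x^2/2 + y^2/2   [differs from x^2 + xy + y^2: not invariant]
(C) x^2 + y^2  ->  (sqrt(2)x/2 - sqrt(2)y/2)^2 + (sqrt(2)x/2 + sqrt(2)y/2)^2 = x^2 + y^2   [equals x^2 + y^2: invariant]
(D) x^2 - y^2  ->  (sqrt(2)x/2 - sqrt(2)y/2)^2 - (sqrt(2)x/2 + sqrt(2)y/2)^2 = -2xy   [differs from x^2 - y^2: not invariant]

Only option (C), x^2 + y^2, is unchanged by the transformation.
x^2 + y^2 is the squared distance from the origin, which rotations preserve.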